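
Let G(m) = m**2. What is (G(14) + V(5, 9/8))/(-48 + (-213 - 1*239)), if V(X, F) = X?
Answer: -201/500 ≈ -0.40200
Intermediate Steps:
(G(14) + V(5, 9/8))/(-48 + (-213 - 1*239)) = (14**2 + 5)/(-48 + (-213 - 1*239)) = (196 + 5)/(-48 + (-213 - 239)) = 201/(-48 - 452) = 201/(-500) = 201*(-1/500) = -201/500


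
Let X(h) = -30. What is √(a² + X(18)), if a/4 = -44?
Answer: √30946 ≈ 175.91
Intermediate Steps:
a = -176 (a = 4*(-44) = -176)
√(a² + X(18)) = √((-176)² - 30) = √(30976 - 30) = √30946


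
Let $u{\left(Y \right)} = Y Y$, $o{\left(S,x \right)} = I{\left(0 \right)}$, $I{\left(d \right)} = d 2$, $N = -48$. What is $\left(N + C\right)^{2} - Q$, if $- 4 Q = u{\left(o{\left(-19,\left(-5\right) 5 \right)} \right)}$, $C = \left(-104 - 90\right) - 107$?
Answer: $121801$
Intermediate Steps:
$C = -301$ ($C = -194 - 107 = -301$)
$I{\left(d \right)} = 2 d$
$o{\left(S,x \right)} = 0$ ($o{\left(S,x \right)} = 2 \cdot 0 = 0$)
$u{\left(Y \right)} = Y^{2}$
$Q = 0$ ($Q = - \frac{0^{2}}{4} = \left(- \frac{1}{4}\right) 0 = 0$)
$\left(N + C\right)^{2} - Q = \left(-48 - 301\right)^{2} - 0 = \left(-349\right)^{2} + 0 = 121801 + 0 = 121801$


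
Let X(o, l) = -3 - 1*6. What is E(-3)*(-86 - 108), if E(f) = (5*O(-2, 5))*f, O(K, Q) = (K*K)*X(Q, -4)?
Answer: -104760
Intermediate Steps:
X(o, l) = -9 (X(o, l) = -3 - 6 = -9)
O(K, Q) = -9*K² (O(K, Q) = (K*K)*(-9) = K²*(-9) = -9*K²)
E(f) = -180*f (E(f) = (5*(-9*(-2)²))*f = (5*(-9*4))*f = (5*(-36))*f = -180*f)
E(-3)*(-86 - 108) = (-180*(-3))*(-86 - 108) = 540*(-194) = -104760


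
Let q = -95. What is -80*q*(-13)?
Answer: -98800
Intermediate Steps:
-80*q*(-13) = -80*(-95)*(-13) = 7600*(-13) = -98800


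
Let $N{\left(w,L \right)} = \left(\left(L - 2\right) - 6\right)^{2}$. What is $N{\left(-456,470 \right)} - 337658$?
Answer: $-124214$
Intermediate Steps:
$N{\left(w,L \right)} = \left(-8 + L\right)^{2}$ ($N{\left(w,L \right)} = \left(\left(L - 2\right) - 6\right)^{2} = \left(\left(-2 + L\right) - 6\right)^{2} = \left(-8 + L\right)^{2}$)
$N{\left(-456,470 \right)} - 337658 = \left(-8 + 470\right)^{2} - 337658 = 462^{2} - 337658 = 213444 - 337658 = -124214$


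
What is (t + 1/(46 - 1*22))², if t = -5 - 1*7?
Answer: 82369/576 ≈ 143.00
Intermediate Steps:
t = -12 (t = -5 - 7 = -12)
(t + 1/(46 - 1*22))² = (-12 + 1/(46 - 1*22))² = (-12 + 1/(46 - 22))² = (-12 + 1/24)² = (-287/24)² = 82369/576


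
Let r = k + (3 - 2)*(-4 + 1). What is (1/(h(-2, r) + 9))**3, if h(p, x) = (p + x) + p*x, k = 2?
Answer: 1/512 ≈ 0.0019531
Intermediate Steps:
r = -1 (r = 2 + (3 - 2)*(-4 + 1) = 2 + 1*(-3) = 2 - 3 = -1)
h(p, x) = p + x + p*x
(1/(h(-2, r) + 9))**3 = (1/((-2 - 1 - 2*(-1)) + 9))**3 = (1/((-2 - 1 + 2) + 9))**3 = (1/(-1 + 9))**3 = (1/8)**3 = 1/512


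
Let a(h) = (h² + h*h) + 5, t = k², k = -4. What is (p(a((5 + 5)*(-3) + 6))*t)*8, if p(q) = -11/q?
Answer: -1408/1157 ≈ -1.2169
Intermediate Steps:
t = 16 (t = (-4)² = 16)
a(h) = 5 + 2*h² (a(h) = (h² + h²) + 5 = 2*h² + 5 = 5 + 2*h²)
(p(a((5 + 5)*(-3) + 6))*t)*8 = (-11/(5 + 2*((5 + 5)*(-3) + 6)²)*16)*8 = (-11/(5 + 2*(10*(-3) + 6)²)*16)*8 = (-11/(5 + 2*(-30 + 6)²)*16)*8 = (-11/(5 + 2*(-24)²)*16)*8 = (-11/(5 + 2*576)*16)*8 = (-11/(5 + 1152)*16)*8 = (-11/1157*16)*8 = (-11*1/1157*16)*8 = -11/1157*16*8 = -176/1157*8 = -1408/1157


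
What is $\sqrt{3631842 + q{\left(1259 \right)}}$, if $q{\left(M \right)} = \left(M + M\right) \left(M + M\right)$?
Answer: $\sqrt{9972166} \approx 3157.9$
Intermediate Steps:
$q{\left(M \right)} = 4 M^{2}$ ($q{\left(M \right)} = 2 M 2 M = 4 M^{2}$)
$\sqrt{3631842 + q{\left(1259 \right)}} = \sqrt{3631842 + 4 \cdot 1259^{2}} = \sqrt{3631842 + 4 \cdot 1585081} = \sqrt{3631842 + 6340324} = \sqrt{9972166}$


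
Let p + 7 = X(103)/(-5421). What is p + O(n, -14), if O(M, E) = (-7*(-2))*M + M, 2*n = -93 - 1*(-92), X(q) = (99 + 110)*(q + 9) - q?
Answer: -203819/10842 ≈ -18.799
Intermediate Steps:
X(q) = 1881 + 208*q (X(q) = 209*(9 + q) - q = (1881 + 209*q) - q = 1881 + 208*q)
n = -½ (n = (-93 - 1*(-92))/2 = (-93 + 92)/2 = (½)*(-1) = -½ ≈ -0.50000)
O(M, E) = 15*M (O(M, E) = 14*M + M = 15*M)
p = -61252/5421 (p = -7 + (1881 + 208*103)/(-5421) = -7 + (1881 + 21424)*(-1/5421) = -7 + 23305*(-1/5421) = -7 - 23305/5421 = -61252/5421 ≈ -11.299)
p + O(n, -14) = -61252/5421 + 15*(-½) = -61252/5421 - 15/2 = -203819/10842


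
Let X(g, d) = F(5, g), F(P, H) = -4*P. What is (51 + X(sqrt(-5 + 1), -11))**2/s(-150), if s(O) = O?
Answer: -961/150 ≈ -6.4067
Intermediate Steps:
X(g, d) = -20 (X(g, d) = -4*5 = -20)
(51 + X(sqrt(-5 + 1), -11))**2/s(-150) = (51 - 20)**2/(-150) = 31**2*(-1/150) = 961*(-1/150) = -961/150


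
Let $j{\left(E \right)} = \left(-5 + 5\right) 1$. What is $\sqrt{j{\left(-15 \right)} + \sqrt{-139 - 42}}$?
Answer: $\sqrt[4]{181} \sqrt{i} \approx 2.5936 + 2.5936 i$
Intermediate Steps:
$j{\left(E \right)} = 0$ ($j{\left(E \right)} = 0 \cdot 1 = 0$)
$\sqrt{j{\left(-15 \right)} + \sqrt{-139 - 42}} = \sqrt{0 + \sqrt{-139 - 42}} = \sqrt{0 + \sqrt{-181}} = \sqrt{0 + i \sqrt{181}} = \sqrt{i \sqrt{181}} = \sqrt[4]{181} \sqrt{i}$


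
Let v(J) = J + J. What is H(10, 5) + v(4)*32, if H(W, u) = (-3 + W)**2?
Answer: 305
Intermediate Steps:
v(J) = 2*J
H(10, 5) + v(4)*32 = (-3 + 10)**2 + (2*4)*32 = 7**2 + 8*32 = 49 + 256 = 305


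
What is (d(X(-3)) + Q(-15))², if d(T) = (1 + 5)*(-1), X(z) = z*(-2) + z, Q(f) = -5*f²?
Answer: 1279161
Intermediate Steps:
X(z) = -z (X(z) = -2*z + z = -z)
d(T) = -6 (d(T) = 6*(-1) = -6)
(d(X(-3)) + Q(-15))² = (-6 - 5*(-15)²)² = (-6 - 5*225)² = (-6 - 1125)² = (-1131)² = 1279161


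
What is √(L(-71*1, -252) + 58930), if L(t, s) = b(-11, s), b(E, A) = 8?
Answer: √58938 ≈ 242.77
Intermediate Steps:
L(t, s) = 8
√(L(-71*1, -252) + 58930) = √(8 + 58930) = √58938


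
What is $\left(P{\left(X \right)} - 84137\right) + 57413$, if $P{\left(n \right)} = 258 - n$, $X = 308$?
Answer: $-26774$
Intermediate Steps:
$\left(P{\left(X \right)} - 84137\right) + 57413 = \left(\left(258 - 308\right) - 84137\right) + 57413 = \left(-50 - 84137\right) + 57413 = -84187 + 57413 = -26774$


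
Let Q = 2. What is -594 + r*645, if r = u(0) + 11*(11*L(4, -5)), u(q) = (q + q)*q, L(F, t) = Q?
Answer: 155496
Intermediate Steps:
L(F, t) = 2
u(q) = 2*q**2 (u(q) = (2*q)*q = 2*q**2)
r = 242 (r = 2*0**2 + 11*(11*2) = 2*0 + 11*22 = 0 + 242 = 242)
-594 + r*645 = -594 + 242*645 = -594 + 156090 = 155496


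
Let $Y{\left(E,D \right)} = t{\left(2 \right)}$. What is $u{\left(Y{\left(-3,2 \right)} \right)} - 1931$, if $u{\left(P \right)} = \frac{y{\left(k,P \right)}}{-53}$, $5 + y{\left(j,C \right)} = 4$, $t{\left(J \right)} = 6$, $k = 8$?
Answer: $- \frac{102342}{53} \approx -1931.0$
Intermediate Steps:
$y{\left(j,C \right)} = -1$ ($y{\left(j,C \right)} = -5 + 4 = -1$)
$Y{\left(E,D \right)} = 6$
$u{\left(P \right)} = \frac{1}{53}$ ($u{\left(P \right)} = - \frac{1}{-53} = \left(-1\right) \left(- \frac{1}{53}\right) = \frac{1}{53}$)
$u{\left(Y{\left(-3,2 \right)} \right)} - 1931 = \frac{1}{53} - 1931 = - \frac{102342}{53}$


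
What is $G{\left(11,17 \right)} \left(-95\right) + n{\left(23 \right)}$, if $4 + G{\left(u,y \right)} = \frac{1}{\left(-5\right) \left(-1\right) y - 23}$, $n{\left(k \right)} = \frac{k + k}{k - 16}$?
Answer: $\frac{167107}{434} \approx 385.04$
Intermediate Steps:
$n{\left(k \right)} = \frac{2 k}{-16 + k}$
$G{\left(u,y \right)} = -4 + \frac{1}{-23 + 5 y}$ ($G{\left(u,y \right)} = -4 + \frac{1}{\left(-5\right) \left(-1\right) y - 23} = -4 + \frac{1}{5 y - 23} = -4 + \frac{1}{-23 + 5 y}$)
$G{\left(11,17 \right)} \left(-95\right) + n{\left(23 \right)} = \frac{93 - 340}{-23 + 5 \cdot 17} \left(-95\right) + 2 \cdot 23 \frac{1}{-16 + 23} = \frac{93 - 340}{-23 + 85} \left(-95\right) + 2 \cdot 23 \cdot \frac{1}{7} = \frac{1}{62} \left(-247\right) \left(-95\right) + 2 \cdot 23 \cdot \frac{1}{7} = \frac{1}{62} \left(-247\right) \left(-95\right) + \frac{46}{7} = \left(- \frac{247}{62}\right) \left(-95\right) + \frac{46}{7} = \frac{23465}{62} + \frac{46}{7} = \frac{167107}{434}$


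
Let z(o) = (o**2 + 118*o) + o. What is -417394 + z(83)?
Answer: -400628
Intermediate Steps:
z(o) = o**2 + 119*o
-417394 + z(83) = -417394 + 83*(119 + 83) = -417394 + 83*202 = -417394 + 16766 = -400628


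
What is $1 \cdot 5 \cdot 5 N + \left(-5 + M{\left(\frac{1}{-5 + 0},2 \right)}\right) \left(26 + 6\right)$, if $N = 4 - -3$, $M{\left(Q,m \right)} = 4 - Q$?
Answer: $\frac{747}{5} \approx 149.4$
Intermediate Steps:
$N = 7$ ($N = 4 + 3 = 7$)
$1 \cdot 5 \cdot 5 N + \left(-5 + M{\left(\frac{1}{-5 + 0},2 \right)}\right) \left(26 + 6\right) = 1 \cdot 5 \cdot 5 \cdot 7 + \left(-5 + \left(4 - \frac{1}{-5 + 0}\right)\right) \left(26 + 6\right) = 5 \cdot 5 \cdot 7 + \left(-5 + \left(4 - \frac{1}{-5}\right)\right) 32 = 25 \cdot 7 + \left(-5 + \left(4 - - \frac{1}{5}\right)\right) 32 = 175 + \left(-5 + \left(4 + \frac{1}{5}\right)\right) 32 = 175 + \left(-5 + \frac{21}{5}\right) 32 = 175 - \frac{128}{5} = \frac{747}{5}$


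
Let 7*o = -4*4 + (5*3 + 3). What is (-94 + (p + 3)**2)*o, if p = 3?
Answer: -116/7 ≈ -16.571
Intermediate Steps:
o = 2/7 (o = (-4*4 + (5*3 + 3))/7 = (-16 + (15 + 3))/7 = (-16 + 18)/7 = (1/7)*2 = 2/7 ≈ 0.28571)
(-94 + (p + 3)**2)*o = (-94 + (3 + 3)**2)*(2/7) = (-94 + 6**2)*(2/7) = (-94 + 36)*(2/7) = -58*2/7 = -116/7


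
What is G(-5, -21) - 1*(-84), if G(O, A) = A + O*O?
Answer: 88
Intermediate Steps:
G(O, A) = A + O²
G(-5, -21) - 1*(-84) = (-21 + (-5)²) - 1*(-84) = (-21 + 25) + 84 = 4 + 84 = 88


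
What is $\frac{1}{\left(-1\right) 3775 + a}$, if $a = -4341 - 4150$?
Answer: $- \frac{1}{12266} \approx -8.1526 \cdot 10^{-5}$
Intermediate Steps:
$a = -8491$ ($a = -4341 - 4150 = -8491$)
$\frac{1}{\left(-1\right) 3775 + a} = \frac{1}{\left(-1\right) 3775 - 8491} = \frac{1}{-3775 - 8491} = \frac{1}{-12266} = - \frac{1}{12266}$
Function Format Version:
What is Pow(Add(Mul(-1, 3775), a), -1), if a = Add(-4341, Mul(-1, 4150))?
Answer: Rational(-1, 12266) ≈ -8.1526e-5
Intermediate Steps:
a = -8491 (a = Add(-4341, -4150) = -8491)
Pow(Add(Mul(-1, 3775), a), -1) = Pow(Add(Mul(-1, 3775), -8491), -1) = Pow(Add(-3775, -8491), -1) = Pow(-12266, -1) = Rational(-1, 12266)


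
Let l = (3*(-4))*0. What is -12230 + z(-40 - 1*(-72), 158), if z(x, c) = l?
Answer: -12230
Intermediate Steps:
l = 0 (l = -12*0 = 0)
z(x, c) = 0
-12230 + z(-40 - 1*(-72), 158) = -12230 + 0 = -12230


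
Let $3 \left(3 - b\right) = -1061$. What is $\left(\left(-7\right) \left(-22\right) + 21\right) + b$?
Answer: $\frac{1595}{3} \approx 531.67$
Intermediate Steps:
$b = \frac{1070}{3}$ ($b = 3 - - \frac{1061}{3} = 3 + \frac{1061}{3} = \frac{1070}{3} \approx 356.67$)
$\left(\left(-7\right) \left(-22\right) + 21\right) + b = \left(\left(-7\right) \left(-22\right) + 21\right) + \frac{1070}{3} = \left(154 + 21\right) + \frac{1070}{3} = 175 + \frac{1070}{3} = \frac{1595}{3}$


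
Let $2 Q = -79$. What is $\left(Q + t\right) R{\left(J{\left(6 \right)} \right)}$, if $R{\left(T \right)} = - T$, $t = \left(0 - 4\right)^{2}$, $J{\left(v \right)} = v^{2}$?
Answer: $846$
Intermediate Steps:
$Q = - \frac{79}{2}$ ($Q = \frac{1}{2} \left(-79\right) = - \frac{79}{2} \approx -39.5$)
$t = 16$ ($t = \left(-4\right)^{2} = 16$)
$\left(Q + t\right) R{\left(J{\left(6 \right)} \right)} = \left(- \frac{79}{2} + 16\right) \left(- 6^{2}\right) = - \frac{47 \left(\left(-1\right) 36\right)}{2} = \left(- \frac{47}{2}\right) \left(-36\right) = 846$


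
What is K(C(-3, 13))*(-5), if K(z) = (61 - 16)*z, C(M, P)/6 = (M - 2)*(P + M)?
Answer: 67500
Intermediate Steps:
C(M, P) = 6*(-2 + M)*(M + P) (C(M, P) = 6*((M - 2)*(P + M)) = 6*((-2 + M)*(M + P)) = 6*(-2 + M)*(M + P))
K(z) = 45*z
K(C(-3, 13))*(-5) = (45*(-12*(-3) - 12*13 + 6*(-3)² + 6*(-3)*13))*(-5) = (45*(36 - 156 + 6*9 - 234))*(-5) = (45*(36 - 156 + 54 - 234))*(-5) = (45*(-300))*(-5) = -13500*(-5) = 67500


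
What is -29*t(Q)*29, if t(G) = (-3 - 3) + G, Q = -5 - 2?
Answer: 10933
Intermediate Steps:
Q = -7
t(G) = -6 + G
-29*t(Q)*29 = -29*(-6 - 7)*29 = -29*(-13)*29 = 377*29 = 10933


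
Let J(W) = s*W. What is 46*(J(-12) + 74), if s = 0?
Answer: 3404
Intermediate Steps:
J(W) = 0 (J(W) = 0*W = 0)
46*(J(-12) + 74) = 46*(0 + 74) = 46*74 = 3404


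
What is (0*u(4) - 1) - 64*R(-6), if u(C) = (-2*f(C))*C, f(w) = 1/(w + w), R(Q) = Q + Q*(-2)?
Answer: -385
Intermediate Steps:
R(Q) = -Q (R(Q) = Q - 2*Q = -Q)
f(w) = 1/(2*w)
u(C) = -1 (u(C) = (-1/C)*C = -1)
(0*u(4) - 1) - 64*R(-6) = (0*(-1) - 1) - (-64)*(-6) = (0 - 1) - 64*6 = -1 - 384 = -385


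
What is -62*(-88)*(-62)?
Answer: -338272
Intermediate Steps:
-62*(-88)*(-62) = 5456*(-62) = -338272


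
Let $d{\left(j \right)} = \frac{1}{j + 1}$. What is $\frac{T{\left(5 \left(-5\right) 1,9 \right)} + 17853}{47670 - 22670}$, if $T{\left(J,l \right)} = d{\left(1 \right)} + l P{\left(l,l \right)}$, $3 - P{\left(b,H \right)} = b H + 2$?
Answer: $\frac{34267}{50000} \approx 0.68534$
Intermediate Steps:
$P{\left(b,H \right)} = 1 - H b$ ($P{\left(b,H \right)} = 3 - \left(b H + 2\right) = 3 - \left(H b + 2\right) = 3 - \left(2 + H b\right) = 1 - H b$)
$d{\left(j \right)} = \frac{1}{1 + j}$
$T{\left(J,l \right)} = \frac{1}{2} + l \left(1 - l^{2}\right)$ ($T{\left(J,l \right)} = \frac{1}{1 + 1} + l \left(1 - l l\right) = \frac{1}{2} + l \left(1 - l^{2}\right)$)
$\frac{T{\left(5 \left(-5\right) 1,9 \right)} + 17853}{47670 - 22670} = \frac{\left(\frac{1}{2} + 9 - 9^{3}\right) + 17853}{47670 - 22670} = \frac{\left(\frac{1}{2} + 9 - 729\right) + 17853}{25000} = \left(\left(\frac{1}{2} + 9 - 729\right) + 17853\right) \frac{1}{25000} = \left(- \frac{1439}{2} + 17853\right) \frac{1}{25000} = \frac{34267}{2} \cdot \frac{1}{25000} = \frac{34267}{50000}$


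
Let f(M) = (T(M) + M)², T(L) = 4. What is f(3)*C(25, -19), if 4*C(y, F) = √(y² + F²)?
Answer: 49*√986/4 ≈ 384.66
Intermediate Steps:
C(y, F) = √(F² + y²)/4 (C(y, F) = √(y² + F²)/4 = √(F² + y²)/4)
f(M) = (4 + M)²
f(3)*C(25, -19) = (4 + 3)²*(√((-19)² + 25²)/4) = 7²*(√(361 + 625)/4) = 49*(√986/4) = 49*√986/4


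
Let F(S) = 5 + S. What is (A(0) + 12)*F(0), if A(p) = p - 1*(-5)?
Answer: 85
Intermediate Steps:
A(p) = 5 + p (A(p) = p + 5 = 5 + p)
(A(0) + 12)*F(0) = ((5 + 0) + 12)*(5 + 0) = (5 + 12)*5 = 17*5 = 85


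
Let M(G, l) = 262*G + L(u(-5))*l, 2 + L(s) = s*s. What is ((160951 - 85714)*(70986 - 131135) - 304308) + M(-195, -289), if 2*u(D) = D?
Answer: -18103147757/4 ≈ -4.5258e+9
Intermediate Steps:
u(D) = D/2
L(s) = -2 + s² (L(s) = -2 + s*s = -2 + s²)
M(G, l) = 262*G + 17*l/4 (M(G, l) = 262*G + (-2 + ((½)*(-5))²)*l = 262*G + (-2 + (-5/2)²)*l = 262*G + (-2 + 25/4)*l = 262*G + 17*l/4)
((160951 - 85714)*(70986 - 131135) - 304308) + M(-195, -289) = ((160951 - 85714)*(70986 - 131135) - 304308) + (262*(-195) + (17/4)*(-289)) = (75237*(-60149) - 304308) + (-51090 - 4913/4) = (-4525430313 - 304308) - 209273/4 = -4525734621 - 209273/4 = -18103147757/4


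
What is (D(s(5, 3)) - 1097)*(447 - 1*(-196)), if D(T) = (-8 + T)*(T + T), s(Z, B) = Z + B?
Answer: -705371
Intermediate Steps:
s(Z, B) = B + Z
D(T) = 2*T*(-8 + T) (D(T) = (-8 + T)*(2*T) = 2*T*(-8 + T))
(D(s(5, 3)) - 1097)*(447 - 1*(-196)) = (2*(3 + 5)*(-8 + (3 + 5)) - 1097)*(447 - 1*(-196)) = (2*8*(-8 + 8) - 1097)*(447 + 196) = (2*8*0 - 1097)*643 = (0 - 1097)*643 = -1097*643 = -705371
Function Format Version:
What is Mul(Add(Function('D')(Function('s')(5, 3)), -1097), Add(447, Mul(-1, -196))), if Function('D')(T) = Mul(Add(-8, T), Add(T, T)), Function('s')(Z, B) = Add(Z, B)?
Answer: -705371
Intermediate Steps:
Function('s')(Z, B) = Add(B, Z)
Function('D')(T) = Mul(2, T, Add(-8, T)) (Function('D')(T) = Mul(Add(-8, T), Mul(2, T)) = Mul(2, T, Add(-8, T)))
Mul(Add(Function('D')(Function('s')(5, 3)), -1097), Add(447, Mul(-1, -196))) = Mul(Add(Mul(2, Add(3, 5), Add(-8, Add(3, 5))), -1097), Add(447, Mul(-1, -196))) = Mul(Add(Mul(2, 8, Add(-8, 8)), -1097), Add(447, 196)) = Mul(Add(Mul(2, 8, 0), -1097), 643) = Mul(Add(0, -1097), 643) = Mul(-1097, 643) = -705371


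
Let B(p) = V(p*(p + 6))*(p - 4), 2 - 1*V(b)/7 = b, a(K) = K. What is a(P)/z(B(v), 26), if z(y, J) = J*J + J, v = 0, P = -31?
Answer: -31/702 ≈ -0.044160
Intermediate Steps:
V(b) = 14 - 7*b
B(p) = (-4 + p)*(14 - 7*p*(6 + p)) (B(p) = (14 - 7*p*(p + 6))*(p - 4) = (14 - 7*p*(6 + p))*(-4 + p) = (-4 + p)*(14 - 7*p*(6 + p)))
z(y, J) = J + J² (z(y, J) = J² + J = J + J²)
a(P)/z(B(v), 26) = -31*1/(26*(1 + 26)) = -31/(26*27) = -31/702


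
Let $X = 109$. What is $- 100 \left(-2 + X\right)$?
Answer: $-10700$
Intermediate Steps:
$- 100 \left(-2 + X\right) = - 100 \left(-2 + 109\right) = \left(-100\right) 107 = -10700$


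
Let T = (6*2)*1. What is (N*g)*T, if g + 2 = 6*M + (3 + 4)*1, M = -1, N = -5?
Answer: 60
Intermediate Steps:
T = 12 (T = 12*1 = 12)
g = -1 (g = -2 + (6*(-1) + (3 + 4)*1) = -2 + (-6 + 7*1) = -2 + (-6 + 7) = -2 + 1 = -1)
(N*g)*T = -5*(-1)*12 = 5*12 = 60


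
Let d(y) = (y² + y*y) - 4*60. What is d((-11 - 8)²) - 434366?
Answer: -173964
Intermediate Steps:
d(y) = -240 + 2*y² (d(y) = (y² + y²) - 240 = 2*y² - 240 = -240 + 2*y²)
d((-11 - 8)²) - 434366 = (-240 + 2*((-11 - 8)²)²) - 434366 = (-240 + 2*((-19)²)²) - 434366 = (-240 + 2*361²) - 434366 = (-240 + 2*130321) - 434366 = (-240 + 260642) - 434366 = 260402 - 434366 = -173964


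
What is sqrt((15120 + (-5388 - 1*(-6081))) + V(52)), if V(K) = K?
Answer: sqrt(15865) ≈ 125.96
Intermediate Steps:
sqrt((15120 + (-5388 - 1*(-6081))) + V(52)) = sqrt((15120 + (-5388 - 1*(-6081))) + 52) = sqrt((15120 + (-5388 + 6081)) + 52) = sqrt((15120 + 693) + 52) = sqrt(15813 + 52) = sqrt(15865)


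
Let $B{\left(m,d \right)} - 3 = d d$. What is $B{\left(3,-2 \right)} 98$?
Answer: $686$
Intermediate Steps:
$B{\left(m,d \right)} = 3 + d^{2}$ ($B{\left(m,d \right)} = 3 + d d = 3 + d^{2}$)
$B{\left(3,-2 \right)} 98 = \left(3 + \left(-2\right)^{2}\right) 98 = \left(3 + 4\right) 98 = 7 \cdot 98 = 686$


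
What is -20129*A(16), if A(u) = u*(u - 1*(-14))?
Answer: -9661920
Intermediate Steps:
A(u) = u*(14 + u) (A(u) = u*(u + 14) = u*(14 + u))
-20129*A(16) = -322064*(14 + 16) = -322064*30 = -20129*480 = -9661920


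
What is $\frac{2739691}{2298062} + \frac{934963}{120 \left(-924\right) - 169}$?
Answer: $- \frac{1844362995847}{255197487038} \approx -7.2272$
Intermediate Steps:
$\frac{2739691}{2298062} + \frac{934963}{120 \left(-924\right) - 169} = 2739691 \cdot \frac{1}{2298062} + \frac{934963}{-110880 - 169} = \frac{2739691}{2298062} + \frac{934963}{-111049} = \frac{2739691}{2298062} + 934963 \left(- \frac{1}{111049}\right) = \frac{2739691}{2298062} - \frac{934963}{111049} = - \frac{1844362995847}{255197487038}$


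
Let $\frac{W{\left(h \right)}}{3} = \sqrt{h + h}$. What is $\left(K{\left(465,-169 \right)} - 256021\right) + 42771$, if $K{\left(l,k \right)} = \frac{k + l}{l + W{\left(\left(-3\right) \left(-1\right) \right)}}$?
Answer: $- \frac{15366109370}{72057} - \frac{296 \sqrt{6}}{72057} \approx -2.1325 \cdot 10^{5}$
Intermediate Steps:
$W{\left(h \right)} = 3 \sqrt{2} \sqrt{h}$ ($W{\left(h \right)} = 3 \sqrt{h + h} = 3 \sqrt{2 h} = 3 \sqrt{2} \sqrt{h}$)
$K{\left(l,k \right)} = \frac{k + l}{l + 3 \sqrt{6}}$ ($K{\left(l,k \right)} = \frac{k + l}{l + 3 \sqrt{2} \sqrt{\left(-3\right) \left(-1\right)}} = \frac{k + l}{l + 3 \sqrt{2} \sqrt{3}} = \frac{k + l}{l + 3 \sqrt{6}}$)
$\left(K{\left(465,-169 \right)} - 256021\right) + 42771 = \left(\frac{-169 + 465}{465 + 3 \sqrt{6}} - 256021\right) + 42771 = \left(\frac{1}{465 + 3 \sqrt{6}} \cdot 296 - 256021\right) + 42771 = \left(\frac{296}{465 + 3 \sqrt{6}} - 256021\right) + 42771 = \left(-256021 + \frac{296}{465 + 3 \sqrt{6}}\right) + 42771 = -213250 + \frac{296}{465 + 3 \sqrt{6}}$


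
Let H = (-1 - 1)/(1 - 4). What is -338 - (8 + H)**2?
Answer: -3718/9 ≈ -413.11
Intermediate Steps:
H = 2/3 (H = -2/(-3) = -2*(-1/3) = 2/3 ≈ 0.66667)
-338 - (8 + H)**2 = -338 - (8 + 2/3)**2 = -338 - (26/3)**2 = -338 - 1*676/9 = -338 - 676/9 = -3718/9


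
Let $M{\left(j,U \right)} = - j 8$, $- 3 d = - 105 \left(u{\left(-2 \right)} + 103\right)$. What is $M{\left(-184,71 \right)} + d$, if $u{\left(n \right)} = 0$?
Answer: $5077$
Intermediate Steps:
$d = 3605$ ($d = - \frac{\left(-105\right) \left(0 + 103\right)}{3} = - \frac{\left(-105\right) 103}{3} = \left(- \frac{1}{3}\right) \left(-10815\right) = 3605$)
$M{\left(j,U \right)} = - 8 j$
$M{\left(-184,71 \right)} + d = \left(-8\right) \left(-184\right) + 3605 = 1472 + 3605 = 5077$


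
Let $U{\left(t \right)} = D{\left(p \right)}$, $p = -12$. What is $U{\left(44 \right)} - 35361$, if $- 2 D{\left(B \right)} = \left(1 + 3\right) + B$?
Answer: $-35357$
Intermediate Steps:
$D{\left(B \right)} = -2 - \frac{B}{2}$ ($D{\left(B \right)} = - \frac{\left(1 + 3\right) + B}{2} = - \frac{4 + B}{2} = -2 - \frac{B}{2}$)
$U{\left(t \right)} = 4$ ($U{\left(t \right)} = -2 - -6 = -2 + 6 = 4$)
$U{\left(44 \right)} - 35361 = 4 - 35361 = -35357$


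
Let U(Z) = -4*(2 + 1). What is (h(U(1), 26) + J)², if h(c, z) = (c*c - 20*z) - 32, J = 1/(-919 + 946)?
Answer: 121330225/729 ≈ 1.6643e+5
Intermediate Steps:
U(Z) = -12 (U(Z) = -4*3 = -12)
J = 1/27 ≈ 0.037037
h(c, z) = -32 + c² - 20*z (h(c, z) = (c² - 20*z) - 32 = -32 + c² - 20*z)
(h(U(1), 26) + J)² = ((-32 + (-12)² - 20*26) + 1/27)² = ((-32 + 144 - 520) + 1/27)² = (-408 + 1/27)² = (-11015/27)² = 121330225/729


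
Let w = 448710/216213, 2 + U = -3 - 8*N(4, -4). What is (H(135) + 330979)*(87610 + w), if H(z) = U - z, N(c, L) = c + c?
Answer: 2088609235057000/72071 ≈ 2.8980e+10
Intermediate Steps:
N(c, L) = 2*c
U = -69 (U = -2 + (-3 - 16*4) = -2 + (-3 - 8*8) = -2 + (-3 - 64) = -2 - 67 = -69)
w = 149570/72071 (w = 448710*(1/216213) = 149570/72071 ≈ 2.0753)
H(z) = -69 - z
(H(135) + 330979)*(87610 + w) = ((-69 - 1*135) + 330979)*(87610 + 149570/72071) = ((-69 - 135) + 330979)*(6314289880/72071) = (-204 + 330979)*(6314289880/72071) = 330775*(6314289880/72071) = 2088609235057000/72071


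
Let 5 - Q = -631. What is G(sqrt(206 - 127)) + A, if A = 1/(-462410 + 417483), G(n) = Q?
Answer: 28573571/44927 ≈ 636.00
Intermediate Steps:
Q = 636 (Q = 5 - 1*(-631) = 5 + 631 = 636)
G(n) = 636
A = -1/44927 (A = 1/(-44927) = -1/44927 ≈ -2.2258e-5)
G(sqrt(206 - 127)) + A = 636 - 1/44927 = 28573571/44927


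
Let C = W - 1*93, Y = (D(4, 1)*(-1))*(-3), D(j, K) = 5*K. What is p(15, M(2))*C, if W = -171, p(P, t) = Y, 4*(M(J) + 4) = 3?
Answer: -3960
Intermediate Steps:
Y = 15 (Y = ((5*1)*(-1))*(-3) = (5*(-1))*(-3) = -5*(-3) = 15)
M(J) = -13/4 (M(J) = -4 + (¼)*3 = -4 + ¾ = -13/4)
p(P, t) = 15
C = -264 (C = -171 - 1*93 = -171 - 93 = -264)
p(15, M(2))*C = 15*(-264) = -3960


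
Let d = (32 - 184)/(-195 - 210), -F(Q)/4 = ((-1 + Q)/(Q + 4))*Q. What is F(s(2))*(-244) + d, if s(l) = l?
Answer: 131912/405 ≈ 325.71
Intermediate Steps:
F(Q) = -4*Q*(-1 + Q)/(4 + Q) (F(Q) = -4*(-1 + Q)/(Q + 4)*Q = -4*(-1 + Q)/(4 + Q)*Q = -4*Q*(-1 + Q)/(4 + Q))
d = 152/405 (d = -152/(-405) = -152*(-1/405) = 152/405 ≈ 0.37531)
F(s(2))*(-244) + d = (4*2*(1 - 1*2)/(4 + 2))*(-244) + 152/405 = (4*2*(1 - 2)/6)*(-244) + 152/405 = (4*2*(1/6)*(-1))*(-244) + 152/405 = -4/3*(-244) + 152/405 = 976/3 + 152/405 = 131912/405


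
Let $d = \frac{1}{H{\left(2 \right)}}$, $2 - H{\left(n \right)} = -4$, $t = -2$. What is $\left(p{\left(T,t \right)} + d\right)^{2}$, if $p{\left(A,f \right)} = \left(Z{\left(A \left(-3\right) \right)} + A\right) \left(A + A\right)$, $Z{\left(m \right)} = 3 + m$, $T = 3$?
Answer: $\frac{11449}{36} \approx 318.03$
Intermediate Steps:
$H{\left(n \right)} = 6$ ($H{\left(n \right)} = 2 - -4 = 2 + 4 = 6$)
$d = \frac{1}{6} \approx 0.16667$
$p{\left(A,f \right)} = 2 A \left(3 - 2 A\right)$ ($p{\left(A,f \right)} = \left(\left(3 + A \left(-3\right)\right) + A\right) \left(A + A\right) = \left(\left(3 - 3 A\right) + A\right) 2 A = \left(3 - 2 A\right) 2 A = 2 A \left(3 - 2 A\right)$)
$\left(p{\left(T,t \right)} + d\right)^{2} = \left(2 \cdot 3 \left(3 - 6\right) + \frac{1}{6}\right)^{2} = \left(2 \cdot 3 \left(-3\right) + \frac{1}{6}\right)^{2} = \left(-18 + \frac{1}{6}\right)^{2} = \left(- \frac{107}{6}\right)^{2} = \frac{11449}{36}$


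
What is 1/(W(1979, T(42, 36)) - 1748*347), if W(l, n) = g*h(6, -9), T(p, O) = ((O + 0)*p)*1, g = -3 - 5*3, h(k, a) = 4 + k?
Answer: -1/606736 ≈ -1.6482e-6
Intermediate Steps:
g = -18 (g = -3 - 15 = -18)
T(p, O) = O*p (T(p, O) = (O*p)*1 = O*p)
W(l, n) = -180 (W(l, n) = -18*(4 + 6) = -18*10 = -180)
1/(W(1979, T(42, 36)) - 1748*347) = 1/(-180 - 1748*347) = 1/(-180 - 606556) = 1/(-606736) = -1/606736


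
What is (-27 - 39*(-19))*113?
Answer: 80682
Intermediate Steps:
(-27 - 39*(-19))*113 = (-27 + 741)*113 = 714*113 = 80682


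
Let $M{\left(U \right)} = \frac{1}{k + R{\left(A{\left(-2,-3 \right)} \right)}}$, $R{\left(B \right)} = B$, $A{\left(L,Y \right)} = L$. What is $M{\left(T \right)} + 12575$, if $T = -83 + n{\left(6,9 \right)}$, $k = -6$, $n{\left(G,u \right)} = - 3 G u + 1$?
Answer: $\frac{100599}{8} \approx 12575.0$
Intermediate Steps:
$n{\left(G,u \right)} = 1 - 3 G u$ ($n{\left(G,u \right)} = - 3 G u + 1 = 1 - 3 G u$)
$T = -244$ ($T = -83 + \left(1 - 18 \cdot 9\right) = -83 + \left(1 - 162\right) = -83 - 161 = -244$)
$M{\left(U \right)} = - \frac{1}{8}$ ($M{\left(U \right)} = \frac{1}{-6 - 2} = \frac{1}{-8} = - \frac{1}{8}$)
$M{\left(T \right)} + 12575 = - \frac{1}{8} + 12575 = \frac{100599}{8}$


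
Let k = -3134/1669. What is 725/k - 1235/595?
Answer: -144767073/372946 ≈ -388.17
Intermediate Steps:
k = -3134/1669 (k = -3134*1/1669 = -3134/1669 ≈ -1.8778)
725/k - 1235/595 = 725/(-3134/1669) - 1235/595 = 725*(-1669/3134) - 1235*1/595 = -1210025/3134 - 247/119 = -144767073/372946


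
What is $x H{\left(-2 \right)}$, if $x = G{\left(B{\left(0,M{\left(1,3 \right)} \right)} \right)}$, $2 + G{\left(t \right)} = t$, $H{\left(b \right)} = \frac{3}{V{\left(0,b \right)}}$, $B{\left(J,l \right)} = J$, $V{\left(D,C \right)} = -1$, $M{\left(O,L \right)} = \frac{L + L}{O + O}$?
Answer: $6$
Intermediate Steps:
$M{\left(O,L \right)} = \frac{L}{O}$ ($M{\left(O,L \right)} = \frac{2 L}{2 O} = 2 L \frac{1}{2 O} = \frac{L}{O}$)
$H{\left(b \right)} = -3$ ($H{\left(b \right)} = \frac{3}{-1} = 3 \left(-1\right) = -3$)
$G{\left(t \right)} = -2 + t$
$x = -2$ ($x = -2 + 0 = -2$)
$x H{\left(-2 \right)} = \left(-2\right) \left(-3\right) = 6$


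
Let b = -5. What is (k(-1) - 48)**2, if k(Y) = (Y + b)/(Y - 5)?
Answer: 2209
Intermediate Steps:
k(Y) = 1 (k(Y) = (Y - 5)/(Y - 5) = (-5 + Y)/(-5 + Y) = 1)
(k(-1) - 48)**2 = (1 - 48)**2 = (-47)**2 = 2209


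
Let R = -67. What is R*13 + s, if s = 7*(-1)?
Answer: -878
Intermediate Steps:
s = -7
R*13 + s = -67*13 - 7 = -871 - 7 = -878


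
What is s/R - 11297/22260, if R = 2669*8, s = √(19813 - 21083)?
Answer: -11297/22260 + I*√1270/21352 ≈ -0.5075 + 0.001669*I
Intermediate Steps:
s = I*√1270 (s = √(-1270) = I*√1270 ≈ 35.637*I)
R = 21352
s/R - 11297/22260 = (I*√1270)/21352 - 11297/22260 = (I*√1270)*(1/21352) - 11297*1/22260 = I*√1270/21352 - 11297/22260 = -11297/22260 + I*√1270/21352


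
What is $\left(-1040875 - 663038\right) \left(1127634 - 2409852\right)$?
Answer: $2184787919034$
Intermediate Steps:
$\left(-1040875 - 663038\right) \left(1127634 - 2409852\right) = \left(-1703913\right) \left(-1282218\right) = 2184787919034$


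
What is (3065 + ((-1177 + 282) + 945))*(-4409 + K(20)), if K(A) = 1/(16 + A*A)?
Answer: -5713355445/416 ≈ -1.3734e+7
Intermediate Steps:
K(A) = 1/(16 + A**2)
(3065 + ((-1177 + 282) + 945))*(-4409 + K(20)) = (3065 + ((-1177 + 282) + 945))*(-4409 + 1/(16 + 20**2)) = (3065 + (-895 + 945))*(-4409 + 1/(16 + 400)) = (3065 + 50)*(-4409 + 1/416) = 3115*(-4409 + 1/416) = 3115*(-1834143/416) = -5713355445/416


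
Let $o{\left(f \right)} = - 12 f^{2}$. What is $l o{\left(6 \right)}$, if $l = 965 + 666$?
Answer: $-704592$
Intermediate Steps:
$l = 1631$
$l o{\left(6 \right)} = 1631 \left(- 12 \cdot 6^{2}\right) = 1631 \left(\left(-12\right) 36\right) = 1631 \left(-432\right) = -704592$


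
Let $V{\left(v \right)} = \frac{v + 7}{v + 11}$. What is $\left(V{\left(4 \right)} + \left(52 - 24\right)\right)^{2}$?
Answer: $\frac{185761}{225} \approx 825.6$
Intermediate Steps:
$V{\left(v \right)} = \frac{7 + v}{11 + v}$
$\left(V{\left(4 \right)} + \left(52 - 24\right)\right)^{2} = \left(\frac{7 + 4}{11 + 4} + \left(52 - 24\right)\right)^{2} = \left(\frac{1}{15} \cdot 11 + \left(52 - 24\right)\right)^{2} = \left(\frac{1}{15} \cdot 11 + 28\right)^{2} = \left(\frac{11}{15} + 28\right)^{2} = \left(\frac{431}{15}\right)^{2} = \frac{185761}{225}$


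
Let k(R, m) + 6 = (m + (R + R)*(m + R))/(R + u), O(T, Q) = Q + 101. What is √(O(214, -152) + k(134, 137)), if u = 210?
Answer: √4571502/172 ≈ 12.431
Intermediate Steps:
O(T, Q) = 101 + Q
k(R, m) = -6 + (m + 2*R*(R + m))/(210 + R) (k(R, m) = -6 + (m + (R + R)*(m + R))/(R + 210) = -6 + (m + (2*R)*(R + m))/(210 + R) = -6 + (m + 2*R*(R + m))/(210 + R))
√(O(214, -152) + k(134, 137)) = √((101 - 152) + (-1260 + 137 - 6*134 + 2*134² + 2*134*137)/(210 + 134)) = √(-51 + (-1260 + 137 - 804 + 2*17956 + 36716)/344) = √(-51 + (-1260 + 137 - 804 + 35912 + 36716)/344) = √(-51 + (1/344)*70701) = √(-51 + 70701/344) = √(53157/344) = √4571502/172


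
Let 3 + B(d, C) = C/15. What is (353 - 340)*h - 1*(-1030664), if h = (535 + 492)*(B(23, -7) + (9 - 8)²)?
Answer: 14965973/15 ≈ 9.9773e+5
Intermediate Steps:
B(d, C) = -3 + C/15
h = -37999/15 (h = (535 + 492)*((-3 + (1/15)*(-7)) + (9 - 8)²) = 1027*((-3 - 7/15) + 1²) = 1027*(-52/15 + 1) = 1027*(-37/15) = -37999/15 ≈ -2533.3)
(353 - 340)*h - 1*(-1030664) = (353 - 340)*(-37999/15) - 1*(-1030664) = 13*(-37999/15) + 1030664 = -493987/15 + 1030664 = 14965973/15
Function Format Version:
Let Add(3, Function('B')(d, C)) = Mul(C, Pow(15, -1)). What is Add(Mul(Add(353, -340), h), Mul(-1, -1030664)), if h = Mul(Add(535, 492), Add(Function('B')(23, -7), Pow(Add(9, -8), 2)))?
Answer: Rational(14965973, 15) ≈ 9.9773e+5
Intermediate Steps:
Function('B')(d, C) = Add(-3, Mul(Rational(1, 15), C)) (Function('B')(d, C) = Add(-3, Mul(C, Pow(15, -1))) = Add(-3, Mul(C, Rational(1, 15))) = Add(-3, Mul(Rational(1, 15), C)))
h = Rational(-37999, 15) (h = Mul(Add(535, 492), Add(Add(-3, Mul(Rational(1, 15), -7)), Pow(Add(9, -8), 2))) = Mul(1027, Add(Add(-3, Rational(-7, 15)), Pow(1, 2))) = Mul(1027, Add(Rational(-52, 15), 1)) = Mul(1027, Rational(-37, 15)) = Rational(-37999, 15) ≈ -2533.3)
Add(Mul(Add(353, -340), h), Mul(-1, -1030664)) = Add(Mul(Add(353, -340), Rational(-37999, 15)), Mul(-1, -1030664)) = Add(Mul(13, Rational(-37999, 15)), 1030664) = Add(Rational(-493987, 15), 1030664) = Rational(14965973, 15)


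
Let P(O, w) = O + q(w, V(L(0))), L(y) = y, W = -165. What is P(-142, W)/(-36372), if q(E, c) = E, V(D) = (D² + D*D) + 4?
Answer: 307/36372 ≈ 0.0084406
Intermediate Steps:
V(D) = 4 + 2*D² (V(D) = (D² + D²) + 4 = 2*D² + 4 = 4 + 2*D²)
P(O, w) = O + w
P(-142, W)/(-36372) = (-142 - 165)/(-36372) = -307*(-1/36372) = 307/36372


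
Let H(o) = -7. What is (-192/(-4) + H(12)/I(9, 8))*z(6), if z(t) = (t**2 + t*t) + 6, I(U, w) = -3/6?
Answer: 4836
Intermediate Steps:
I(U, w) = -1/2 (I(U, w) = -3*1/6 = -1/2)
z(t) = 6 + 2*t**2 (z(t) = (t**2 + t**2) + 6 = 2*t**2 + 6 = 6 + 2*t**2)
(-192/(-4) + H(12)/I(9, 8))*z(6) = (-192/(-4) - 7/(-1/2))*(6 + 2*6**2) = (-192*(-1/4) - 7*(-2))*(6 + 2*36) = (48 + 14)*(6 + 72) = 62*78 = 4836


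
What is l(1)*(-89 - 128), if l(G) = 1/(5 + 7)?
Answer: -217/12 ≈ -18.083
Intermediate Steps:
l(G) = 1/12
l(1)*(-89 - 128) = (-89 - 128)/12 = (1/12)*(-217) = -217/12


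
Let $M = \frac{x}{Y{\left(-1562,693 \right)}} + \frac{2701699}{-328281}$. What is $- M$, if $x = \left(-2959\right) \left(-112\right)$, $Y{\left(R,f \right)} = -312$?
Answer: $\frac{4568244989}{4267653} \approx 1070.4$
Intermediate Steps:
$x = 331408$
$M = - \frac{4568244989}{4267653}$ ($M = \frac{331408}{-312} + \frac{2701699}{-328281} = 331408 \left(- \frac{1}{312}\right) + 2701699 \left(- \frac{1}{328281}\right) = - \frac{41426}{39} - \frac{2701699}{328281} = - \frac{4568244989}{4267653} \approx -1070.4$)
$- M = \left(-1\right) \left(- \frac{4568244989}{4267653}\right) = \frac{4568244989}{4267653}$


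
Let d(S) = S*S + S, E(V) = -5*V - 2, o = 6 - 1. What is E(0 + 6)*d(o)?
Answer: -960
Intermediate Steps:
o = 5
E(V) = -2 - 5*V
d(S) = S + S² (d(S) = S² + S = S + S²)
E(0 + 6)*d(o) = (-2 - 5*(0 + 6))*(5*(1 + 5)) = (-2 - 5*6)*(5*6) = (-2 - 30)*30 = -32*30 = -960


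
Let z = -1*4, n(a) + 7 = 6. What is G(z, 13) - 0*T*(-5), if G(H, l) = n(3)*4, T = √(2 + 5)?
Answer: -4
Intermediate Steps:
n(a) = -1 (n(a) = -7 + 6 = -1)
z = -4
T = √7 ≈ 2.6458
G(H, l) = -4 (G(H, l) = -1*4 = -4)
G(z, 13) - 0*T*(-5) = -4 - 0*√7*(-5) = -4 - 0*(-5) = -4 - 1*0 = -4 + 0 = -4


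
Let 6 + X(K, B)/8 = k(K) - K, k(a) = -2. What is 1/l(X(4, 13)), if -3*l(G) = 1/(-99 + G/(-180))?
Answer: 1477/5 ≈ 295.40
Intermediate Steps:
X(K, B) = -64 - 8*K (X(K, B) = -48 + 8*(-2 - K) = -48 + (-16 - 8*K) = -64 - 8*K)
l(G) = -1/(3*(-99 - G/180)) (l(G) = -1/(3*(-99 + G/(-180))) = -1/(3*(-99 + G*(-1/180))) = -1/(3*(-99 - G/180)))
1/l(X(4, 13)) = 1/(60/(17820 + (-64 - 8*4))) = 1/(60/(17820 + (-64 - 32))) = 1/(60/(17820 - 96)) = 1/(60/17724) = 1/(60*(1/17724)) = 1/(5/1477) = 1477/5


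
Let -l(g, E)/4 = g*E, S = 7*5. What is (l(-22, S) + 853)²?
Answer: 15468489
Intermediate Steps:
S = 35
l(g, E) = -4*E*g (l(g, E) = -4*g*E = -4*E*g)
(l(-22, S) + 853)² = (-4*35*(-22) + 853)² = (3080 + 853)² = 3933² = 15468489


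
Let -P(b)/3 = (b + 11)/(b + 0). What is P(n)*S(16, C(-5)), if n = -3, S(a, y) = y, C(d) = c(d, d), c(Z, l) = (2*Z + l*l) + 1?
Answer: 128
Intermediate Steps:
c(Z, l) = 1 + l**2 + 2*Z (c(Z, l) = (2*Z + l**2) + 1 = (l**2 + 2*Z) + 1 = 1 + l**2 + 2*Z)
C(d) = 1 + d**2 + 2*d
P(b) = -3*(11 + b)/b (P(b) = -3*(b + 11)/(b + 0) = -3*(11 + b)/b)
P(n)*S(16, C(-5)) = (-3 - 33/(-3))*(1 + (-5)**2 + 2*(-5)) = (-3 - 33*(-1/3))*(1 + 25 - 10) = (-3 + 11)*16 = 8*16 = 128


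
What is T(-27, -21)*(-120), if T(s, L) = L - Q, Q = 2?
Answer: 2760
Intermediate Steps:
T(s, L) = -2 + L (T(s, L) = L - 1*2 = L - 2 = -2 + L)
T(-27, -21)*(-120) = (-2 - 21)*(-120) = -23*(-120) = 2760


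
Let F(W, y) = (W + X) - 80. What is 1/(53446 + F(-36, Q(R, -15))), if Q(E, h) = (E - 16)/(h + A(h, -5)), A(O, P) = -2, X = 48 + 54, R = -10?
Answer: 1/53432 ≈ 1.8715e-5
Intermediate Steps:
X = 102
Q(E, h) = (-16 + E)/(-2 + h) (Q(E, h) = (E - 16)/(h - 2) = (-16 + E)/(-2 + h))
F(W, y) = 22 + W (F(W, y) = (W + 102) - 80 = (102 + W) - 80 = 22 + W)
1/(53446 + F(-36, Q(R, -15))) = 1/(53446 + (22 - 36)) = 1/(53446 - 14) = 1/53432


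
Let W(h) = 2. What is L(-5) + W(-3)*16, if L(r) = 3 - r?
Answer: 40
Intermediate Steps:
L(-5) + W(-3)*16 = (3 - 1*(-5)) + 2*16 = (3 + 5) + 32 = 8 + 32 = 40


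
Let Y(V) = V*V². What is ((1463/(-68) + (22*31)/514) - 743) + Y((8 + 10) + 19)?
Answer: 871874357/17476 ≈ 49890.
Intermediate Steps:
Y(V) = V³
((1463/(-68) + (22*31)/514) - 743) + Y((8 + 10) + 19) = ((1463/(-68) + (22*31)/514) - 743) + ((8 + 10) + 19)³ = ((1463*(-1/68) + 682*(1/514)) - 743) + (18 + 19)³ = ((-1463/68 + 341/257) - 743) + 37³ = (-352803/17476 - 743) + 50653 = -13337471/17476 + 50653 = 871874357/17476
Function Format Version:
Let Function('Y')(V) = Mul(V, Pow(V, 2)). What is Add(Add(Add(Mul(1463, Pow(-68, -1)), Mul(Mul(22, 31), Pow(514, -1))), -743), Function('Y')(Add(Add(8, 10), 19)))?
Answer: Rational(871874357, 17476) ≈ 49890.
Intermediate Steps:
Function('Y')(V) = Pow(V, 3)
Add(Add(Add(Mul(1463, Pow(-68, -1)), Mul(Mul(22, 31), Pow(514, -1))), -743), Function('Y')(Add(Add(8, 10), 19))) = Add(Add(Add(Mul(1463, Pow(-68, -1)), Mul(Mul(22, 31), Pow(514, -1))), -743), Pow(Add(Add(8, 10), 19), 3)) = Add(Add(Add(Mul(1463, Rational(-1, 68)), Mul(682, Rational(1, 514))), -743), Pow(Add(18, 19), 3)) = Add(Add(Add(Rational(-1463, 68), Rational(341, 257)), -743), Pow(37, 3)) = Add(Add(Rational(-352803, 17476), -743), 50653) = Add(Rational(-13337471, 17476), 50653) = Rational(871874357, 17476)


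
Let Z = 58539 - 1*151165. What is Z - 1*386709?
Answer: -479335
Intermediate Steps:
Z = -92626 (Z = 58539 - 151165 = -92626)
Z - 1*386709 = -92626 - 1*386709 = -92626 - 386709 = -479335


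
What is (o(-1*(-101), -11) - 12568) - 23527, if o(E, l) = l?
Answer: -36106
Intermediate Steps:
(o(-1*(-101), -11) - 12568) - 23527 = (-11 - 12568) - 23527 = -12579 - 23527 = -36106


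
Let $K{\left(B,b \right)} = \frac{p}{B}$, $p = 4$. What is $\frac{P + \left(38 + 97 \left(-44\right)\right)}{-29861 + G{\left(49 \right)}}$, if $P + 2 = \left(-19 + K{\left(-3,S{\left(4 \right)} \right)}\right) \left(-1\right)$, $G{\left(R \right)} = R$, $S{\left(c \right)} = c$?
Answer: $\frac{12635}{89436} \approx 0.14127$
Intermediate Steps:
$K{\left(B,b \right)} = \frac{4}{B}$
$P = \frac{55}{3}$ ($P = -2 + \left(-19 + \frac{4}{-3}\right) \left(-1\right) = -2 + \left(-19 + 4 \left(- \frac{1}{3}\right)\right) \left(-1\right) = -2 + \left(-19 - \frac{4}{3}\right) \left(-1\right) = -2 - - \frac{61}{3} = -2 + \frac{61}{3} = \frac{55}{3} \approx 18.333$)
$\frac{P + \left(38 + 97 \left(-44\right)\right)}{-29861 + G{\left(49 \right)}} = \frac{\frac{55}{3} + \left(38 + 97 \left(-44\right)\right)}{-29861 + 49} = \frac{\frac{55}{3} + \left(38 - 4268\right)}{-29812} = \left(\frac{55}{3} - 4230\right) \left(- \frac{1}{29812}\right) = \left(- \frac{12635}{3}\right) \left(- \frac{1}{29812}\right) = \frac{12635}{89436}$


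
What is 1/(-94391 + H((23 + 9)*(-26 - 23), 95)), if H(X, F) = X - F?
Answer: -1/96054 ≈ -1.0411e-5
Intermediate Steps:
1/(-94391 + H((23 + 9)*(-26 - 23), 95)) = 1/(-94391 + ((23 + 9)*(-26 - 23) - 1*95)) = 1/(-94391 + (32*(-49) - 95)) = 1/(-94391 + (-1568 - 95)) = 1/(-94391 - 1663) = 1/(-96054) = -1/96054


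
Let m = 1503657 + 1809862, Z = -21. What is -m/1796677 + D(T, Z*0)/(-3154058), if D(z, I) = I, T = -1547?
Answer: -3313519/1796677 ≈ -1.8442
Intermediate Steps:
m = 3313519
-m/1796677 + D(T, Z*0)/(-3154058) = -1*3313519/1796677 - 21*0/(-3154058) = -3313519*1/1796677 + 0*(-1/3154058) = -3313519/1796677 + 0 = -3313519/1796677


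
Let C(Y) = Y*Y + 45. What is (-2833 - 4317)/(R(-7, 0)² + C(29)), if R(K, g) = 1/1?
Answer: -7150/887 ≈ -8.0609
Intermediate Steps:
R(K, g) = 1
C(Y) = 45 + Y² (C(Y) = Y² + 45 = 45 + Y²)
(-2833 - 4317)/(R(-7, 0)² + C(29)) = (-2833 - 4317)/(1² + (45 + 29²)) = -7150/(1 + (45 + 841)) = -7150/(1 + 886) = -7150/887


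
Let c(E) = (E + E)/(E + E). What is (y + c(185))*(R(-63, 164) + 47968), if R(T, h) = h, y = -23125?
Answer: -1113004368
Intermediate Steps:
c(E) = 1 (c(E) = (2*E)/((2*E)) = (2*E)*(1/(2*E)) = 1)
(y + c(185))*(R(-63, 164) + 47968) = (-23125 + 1)*(164 + 47968) = -23124*48132 = -1113004368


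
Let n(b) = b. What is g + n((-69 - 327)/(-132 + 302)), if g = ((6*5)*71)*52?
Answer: 9414402/85 ≈ 1.1076e+5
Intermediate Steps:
g = 110760 (g = (30*71)*52 = 2130*52 = 110760)
g + n((-69 - 327)/(-132 + 302)) = 110760 + (-69 - 327)/(-132 + 302) = 110760 - 396/170 = 110760 - 396*1/170 = 110760 - 198/85 = 9414402/85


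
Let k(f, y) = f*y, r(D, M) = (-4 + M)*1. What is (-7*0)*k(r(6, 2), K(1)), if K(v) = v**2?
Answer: 0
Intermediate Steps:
r(D, M) = -4 + M
(-7*0)*k(r(6, 2), K(1)) = (-7*0)*((-4 + 2)*1**2) = 0*(-2*1) = 0*(-2) = 0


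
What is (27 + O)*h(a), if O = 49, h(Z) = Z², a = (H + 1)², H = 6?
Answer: 182476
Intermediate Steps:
a = 49 (a = (6 + 1)² = 7² = 49)
(27 + O)*h(a) = (27 + 49)*49² = 76*2401 = 182476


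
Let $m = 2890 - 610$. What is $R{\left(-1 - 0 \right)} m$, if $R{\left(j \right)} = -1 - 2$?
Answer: $-6840$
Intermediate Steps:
$m = 2280$
$R{\left(j \right)} = -3$ ($R{\left(j \right)} = -1 - 2 = -3$)
$R{\left(-1 - 0 \right)} m = \left(-3\right) 2280 = -6840$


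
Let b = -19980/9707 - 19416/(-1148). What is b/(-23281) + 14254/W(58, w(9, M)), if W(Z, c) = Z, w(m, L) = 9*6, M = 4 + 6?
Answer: 462247092804461/1880903675441 ≈ 245.76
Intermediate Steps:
M = 10
w(m, L) = 54
b = 41383518/2785909 (b = -19980*1/9707 - 19416*(-1/1148) = -19980/9707 + 4854/287 = 41383518/2785909 ≈ 14.855)
b/(-23281) + 14254/W(58, w(9, M)) = (41383518/2785909)/(-23281) + 14254/58 = (41383518/2785909)*(-1/23281) + 14254*(1/58) = -41383518/64858747429 + 7127/29 = 462247092804461/1880903675441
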